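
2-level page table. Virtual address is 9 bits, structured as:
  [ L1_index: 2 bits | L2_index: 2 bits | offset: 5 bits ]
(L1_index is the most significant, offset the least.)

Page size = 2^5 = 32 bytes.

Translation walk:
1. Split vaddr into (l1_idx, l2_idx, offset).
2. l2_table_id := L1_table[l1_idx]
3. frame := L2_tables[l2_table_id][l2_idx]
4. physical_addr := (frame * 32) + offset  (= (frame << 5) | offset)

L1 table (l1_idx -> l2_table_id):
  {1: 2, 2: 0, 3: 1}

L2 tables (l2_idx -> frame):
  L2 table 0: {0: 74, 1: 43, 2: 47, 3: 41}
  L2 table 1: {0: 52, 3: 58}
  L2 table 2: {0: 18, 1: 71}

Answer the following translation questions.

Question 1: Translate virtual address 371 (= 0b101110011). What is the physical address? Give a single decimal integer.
vaddr = 371 = 0b101110011
Split: l1_idx=2, l2_idx=3, offset=19
L1[2] = 0
L2[0][3] = 41
paddr = 41 * 32 + 19 = 1331

Answer: 1331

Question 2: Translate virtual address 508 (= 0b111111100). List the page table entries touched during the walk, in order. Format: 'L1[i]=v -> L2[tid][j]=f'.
vaddr = 508 = 0b111111100
Split: l1_idx=3, l2_idx=3, offset=28

Answer: L1[3]=1 -> L2[1][3]=58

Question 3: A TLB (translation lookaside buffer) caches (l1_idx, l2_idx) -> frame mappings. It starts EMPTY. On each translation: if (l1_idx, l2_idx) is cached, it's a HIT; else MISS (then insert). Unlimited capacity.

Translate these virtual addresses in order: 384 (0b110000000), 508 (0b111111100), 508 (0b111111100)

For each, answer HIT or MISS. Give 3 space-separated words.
Answer: MISS MISS HIT

Derivation:
vaddr=384: (3,0) not in TLB -> MISS, insert
vaddr=508: (3,3) not in TLB -> MISS, insert
vaddr=508: (3,3) in TLB -> HIT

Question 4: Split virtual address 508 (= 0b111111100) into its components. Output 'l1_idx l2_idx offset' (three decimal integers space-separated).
Answer: 3 3 28

Derivation:
vaddr = 508 = 0b111111100
  top 2 bits -> l1_idx = 3
  next 2 bits -> l2_idx = 3
  bottom 5 bits -> offset = 28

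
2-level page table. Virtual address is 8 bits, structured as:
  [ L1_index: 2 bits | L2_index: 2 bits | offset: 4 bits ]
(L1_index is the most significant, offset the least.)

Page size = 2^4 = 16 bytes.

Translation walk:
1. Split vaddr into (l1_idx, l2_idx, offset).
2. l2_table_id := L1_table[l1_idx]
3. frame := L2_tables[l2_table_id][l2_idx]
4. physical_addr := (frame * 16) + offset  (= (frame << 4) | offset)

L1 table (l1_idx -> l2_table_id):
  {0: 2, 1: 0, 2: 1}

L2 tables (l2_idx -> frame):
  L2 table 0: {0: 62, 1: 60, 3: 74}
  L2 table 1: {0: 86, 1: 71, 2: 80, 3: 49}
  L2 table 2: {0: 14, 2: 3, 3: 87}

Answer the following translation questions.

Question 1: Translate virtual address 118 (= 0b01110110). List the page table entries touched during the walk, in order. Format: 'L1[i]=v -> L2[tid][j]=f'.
vaddr = 118 = 0b01110110
Split: l1_idx=1, l2_idx=3, offset=6

Answer: L1[1]=0 -> L2[0][3]=74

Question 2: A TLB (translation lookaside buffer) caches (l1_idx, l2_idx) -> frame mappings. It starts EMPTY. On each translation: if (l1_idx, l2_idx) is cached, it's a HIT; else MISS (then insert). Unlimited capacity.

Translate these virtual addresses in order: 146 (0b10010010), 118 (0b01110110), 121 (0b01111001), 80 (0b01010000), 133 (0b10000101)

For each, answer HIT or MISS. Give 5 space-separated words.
Answer: MISS MISS HIT MISS MISS

Derivation:
vaddr=146: (2,1) not in TLB -> MISS, insert
vaddr=118: (1,3) not in TLB -> MISS, insert
vaddr=121: (1,3) in TLB -> HIT
vaddr=80: (1,1) not in TLB -> MISS, insert
vaddr=133: (2,0) not in TLB -> MISS, insert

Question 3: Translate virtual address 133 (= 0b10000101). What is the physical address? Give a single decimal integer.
Answer: 1381

Derivation:
vaddr = 133 = 0b10000101
Split: l1_idx=2, l2_idx=0, offset=5
L1[2] = 1
L2[1][0] = 86
paddr = 86 * 16 + 5 = 1381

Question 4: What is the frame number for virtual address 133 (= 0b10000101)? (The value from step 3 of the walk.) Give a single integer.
vaddr = 133: l1_idx=2, l2_idx=0
L1[2] = 1; L2[1][0] = 86

Answer: 86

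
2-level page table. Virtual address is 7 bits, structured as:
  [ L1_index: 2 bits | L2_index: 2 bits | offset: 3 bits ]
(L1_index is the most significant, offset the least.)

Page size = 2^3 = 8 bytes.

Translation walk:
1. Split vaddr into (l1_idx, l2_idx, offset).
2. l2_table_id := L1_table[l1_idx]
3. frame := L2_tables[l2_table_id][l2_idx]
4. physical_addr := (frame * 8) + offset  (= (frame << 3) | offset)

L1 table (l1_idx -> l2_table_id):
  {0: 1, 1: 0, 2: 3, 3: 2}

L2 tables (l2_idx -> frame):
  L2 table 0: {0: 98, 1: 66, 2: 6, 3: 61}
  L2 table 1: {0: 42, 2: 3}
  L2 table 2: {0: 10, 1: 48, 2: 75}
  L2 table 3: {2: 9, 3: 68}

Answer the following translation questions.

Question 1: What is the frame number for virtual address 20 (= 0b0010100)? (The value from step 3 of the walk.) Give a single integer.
vaddr = 20: l1_idx=0, l2_idx=2
L1[0] = 1; L2[1][2] = 3

Answer: 3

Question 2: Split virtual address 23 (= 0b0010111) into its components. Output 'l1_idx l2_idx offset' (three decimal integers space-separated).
vaddr = 23 = 0b0010111
  top 2 bits -> l1_idx = 0
  next 2 bits -> l2_idx = 2
  bottom 3 bits -> offset = 7

Answer: 0 2 7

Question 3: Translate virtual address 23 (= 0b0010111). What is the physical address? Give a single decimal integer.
Answer: 31

Derivation:
vaddr = 23 = 0b0010111
Split: l1_idx=0, l2_idx=2, offset=7
L1[0] = 1
L2[1][2] = 3
paddr = 3 * 8 + 7 = 31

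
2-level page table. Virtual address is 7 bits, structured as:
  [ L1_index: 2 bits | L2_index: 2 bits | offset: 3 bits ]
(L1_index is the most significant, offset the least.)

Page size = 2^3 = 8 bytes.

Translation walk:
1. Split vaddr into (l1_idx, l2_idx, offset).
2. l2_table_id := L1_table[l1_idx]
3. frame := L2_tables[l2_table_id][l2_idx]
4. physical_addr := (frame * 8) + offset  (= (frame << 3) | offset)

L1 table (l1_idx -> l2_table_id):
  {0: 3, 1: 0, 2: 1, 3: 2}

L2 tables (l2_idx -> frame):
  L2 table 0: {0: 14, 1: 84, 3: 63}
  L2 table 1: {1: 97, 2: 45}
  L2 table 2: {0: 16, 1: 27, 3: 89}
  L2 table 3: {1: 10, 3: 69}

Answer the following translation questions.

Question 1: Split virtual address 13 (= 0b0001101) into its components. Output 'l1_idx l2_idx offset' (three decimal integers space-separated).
Answer: 0 1 5

Derivation:
vaddr = 13 = 0b0001101
  top 2 bits -> l1_idx = 0
  next 2 bits -> l2_idx = 1
  bottom 3 bits -> offset = 5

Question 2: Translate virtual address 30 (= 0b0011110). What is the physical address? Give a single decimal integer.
vaddr = 30 = 0b0011110
Split: l1_idx=0, l2_idx=3, offset=6
L1[0] = 3
L2[3][3] = 69
paddr = 69 * 8 + 6 = 558

Answer: 558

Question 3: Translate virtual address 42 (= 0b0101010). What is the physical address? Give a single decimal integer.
Answer: 674

Derivation:
vaddr = 42 = 0b0101010
Split: l1_idx=1, l2_idx=1, offset=2
L1[1] = 0
L2[0][1] = 84
paddr = 84 * 8 + 2 = 674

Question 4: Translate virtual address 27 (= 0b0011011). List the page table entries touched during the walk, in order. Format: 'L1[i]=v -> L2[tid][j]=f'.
Answer: L1[0]=3 -> L2[3][3]=69

Derivation:
vaddr = 27 = 0b0011011
Split: l1_idx=0, l2_idx=3, offset=3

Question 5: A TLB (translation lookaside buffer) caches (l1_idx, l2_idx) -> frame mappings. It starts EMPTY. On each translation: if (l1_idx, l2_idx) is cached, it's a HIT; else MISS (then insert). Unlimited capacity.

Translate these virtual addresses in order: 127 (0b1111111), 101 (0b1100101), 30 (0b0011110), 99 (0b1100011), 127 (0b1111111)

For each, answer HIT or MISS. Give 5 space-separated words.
vaddr=127: (3,3) not in TLB -> MISS, insert
vaddr=101: (3,0) not in TLB -> MISS, insert
vaddr=30: (0,3) not in TLB -> MISS, insert
vaddr=99: (3,0) in TLB -> HIT
vaddr=127: (3,3) in TLB -> HIT

Answer: MISS MISS MISS HIT HIT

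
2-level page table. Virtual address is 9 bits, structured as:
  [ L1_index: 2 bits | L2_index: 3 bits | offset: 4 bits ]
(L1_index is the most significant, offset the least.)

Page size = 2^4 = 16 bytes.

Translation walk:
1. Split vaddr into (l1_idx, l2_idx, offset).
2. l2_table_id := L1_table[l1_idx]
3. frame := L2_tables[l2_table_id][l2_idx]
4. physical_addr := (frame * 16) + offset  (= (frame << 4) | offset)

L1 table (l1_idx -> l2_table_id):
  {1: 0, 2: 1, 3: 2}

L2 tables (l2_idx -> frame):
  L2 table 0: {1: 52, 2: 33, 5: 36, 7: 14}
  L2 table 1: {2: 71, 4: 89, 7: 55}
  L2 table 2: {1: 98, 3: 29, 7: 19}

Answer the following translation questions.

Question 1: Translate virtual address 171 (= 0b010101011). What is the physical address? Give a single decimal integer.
vaddr = 171 = 0b010101011
Split: l1_idx=1, l2_idx=2, offset=11
L1[1] = 0
L2[0][2] = 33
paddr = 33 * 16 + 11 = 539

Answer: 539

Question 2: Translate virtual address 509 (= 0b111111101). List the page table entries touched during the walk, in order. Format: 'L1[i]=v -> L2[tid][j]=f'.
Answer: L1[3]=2 -> L2[2][7]=19

Derivation:
vaddr = 509 = 0b111111101
Split: l1_idx=3, l2_idx=7, offset=13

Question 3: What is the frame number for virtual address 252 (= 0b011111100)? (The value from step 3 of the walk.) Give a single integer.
Answer: 14

Derivation:
vaddr = 252: l1_idx=1, l2_idx=7
L1[1] = 0; L2[0][7] = 14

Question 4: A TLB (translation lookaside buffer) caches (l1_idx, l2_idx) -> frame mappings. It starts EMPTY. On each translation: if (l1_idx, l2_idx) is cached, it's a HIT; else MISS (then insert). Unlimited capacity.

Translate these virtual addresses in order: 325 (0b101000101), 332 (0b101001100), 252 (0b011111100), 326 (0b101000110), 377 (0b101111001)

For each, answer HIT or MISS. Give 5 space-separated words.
Answer: MISS HIT MISS HIT MISS

Derivation:
vaddr=325: (2,4) not in TLB -> MISS, insert
vaddr=332: (2,4) in TLB -> HIT
vaddr=252: (1,7) not in TLB -> MISS, insert
vaddr=326: (2,4) in TLB -> HIT
vaddr=377: (2,7) not in TLB -> MISS, insert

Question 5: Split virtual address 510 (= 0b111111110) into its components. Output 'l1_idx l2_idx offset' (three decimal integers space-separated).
vaddr = 510 = 0b111111110
  top 2 bits -> l1_idx = 3
  next 3 bits -> l2_idx = 7
  bottom 4 bits -> offset = 14

Answer: 3 7 14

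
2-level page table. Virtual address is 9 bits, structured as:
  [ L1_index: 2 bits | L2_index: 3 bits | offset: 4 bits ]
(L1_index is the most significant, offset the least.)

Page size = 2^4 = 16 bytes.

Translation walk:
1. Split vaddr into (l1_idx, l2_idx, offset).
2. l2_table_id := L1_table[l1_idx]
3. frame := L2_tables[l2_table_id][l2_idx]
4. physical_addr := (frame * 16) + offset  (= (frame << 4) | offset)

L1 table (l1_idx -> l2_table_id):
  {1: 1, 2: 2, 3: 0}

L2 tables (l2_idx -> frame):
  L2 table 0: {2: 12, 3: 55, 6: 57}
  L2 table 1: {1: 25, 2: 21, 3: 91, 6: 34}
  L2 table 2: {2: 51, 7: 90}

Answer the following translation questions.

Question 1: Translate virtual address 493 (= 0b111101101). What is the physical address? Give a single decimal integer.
Answer: 925

Derivation:
vaddr = 493 = 0b111101101
Split: l1_idx=3, l2_idx=6, offset=13
L1[3] = 0
L2[0][6] = 57
paddr = 57 * 16 + 13 = 925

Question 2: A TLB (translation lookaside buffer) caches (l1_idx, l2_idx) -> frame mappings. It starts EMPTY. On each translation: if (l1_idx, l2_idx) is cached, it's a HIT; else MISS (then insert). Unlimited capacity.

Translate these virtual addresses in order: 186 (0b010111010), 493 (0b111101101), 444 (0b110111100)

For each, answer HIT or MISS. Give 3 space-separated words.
Answer: MISS MISS MISS

Derivation:
vaddr=186: (1,3) not in TLB -> MISS, insert
vaddr=493: (3,6) not in TLB -> MISS, insert
vaddr=444: (3,3) not in TLB -> MISS, insert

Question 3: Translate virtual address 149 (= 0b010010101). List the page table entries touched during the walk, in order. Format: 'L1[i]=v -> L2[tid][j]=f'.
Answer: L1[1]=1 -> L2[1][1]=25

Derivation:
vaddr = 149 = 0b010010101
Split: l1_idx=1, l2_idx=1, offset=5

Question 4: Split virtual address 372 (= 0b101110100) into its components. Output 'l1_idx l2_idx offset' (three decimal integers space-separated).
vaddr = 372 = 0b101110100
  top 2 bits -> l1_idx = 2
  next 3 bits -> l2_idx = 7
  bottom 4 bits -> offset = 4

Answer: 2 7 4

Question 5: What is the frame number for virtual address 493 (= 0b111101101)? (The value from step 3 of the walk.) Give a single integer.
Answer: 57

Derivation:
vaddr = 493: l1_idx=3, l2_idx=6
L1[3] = 0; L2[0][6] = 57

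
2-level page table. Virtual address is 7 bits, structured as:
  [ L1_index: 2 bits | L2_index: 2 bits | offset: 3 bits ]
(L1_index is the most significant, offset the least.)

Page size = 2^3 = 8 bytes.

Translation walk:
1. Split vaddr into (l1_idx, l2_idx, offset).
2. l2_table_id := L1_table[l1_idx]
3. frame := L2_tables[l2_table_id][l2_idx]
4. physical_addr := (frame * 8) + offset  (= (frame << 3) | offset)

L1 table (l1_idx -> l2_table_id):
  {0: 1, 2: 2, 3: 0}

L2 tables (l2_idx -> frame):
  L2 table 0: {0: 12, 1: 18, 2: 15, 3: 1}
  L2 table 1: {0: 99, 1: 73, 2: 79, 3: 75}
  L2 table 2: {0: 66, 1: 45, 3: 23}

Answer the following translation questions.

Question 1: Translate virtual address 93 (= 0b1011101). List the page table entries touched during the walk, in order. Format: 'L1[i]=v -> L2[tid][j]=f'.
Answer: L1[2]=2 -> L2[2][3]=23

Derivation:
vaddr = 93 = 0b1011101
Split: l1_idx=2, l2_idx=3, offset=5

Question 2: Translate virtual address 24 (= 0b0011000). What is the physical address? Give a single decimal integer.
vaddr = 24 = 0b0011000
Split: l1_idx=0, l2_idx=3, offset=0
L1[0] = 1
L2[1][3] = 75
paddr = 75 * 8 + 0 = 600

Answer: 600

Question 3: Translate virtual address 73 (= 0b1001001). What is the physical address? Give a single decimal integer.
vaddr = 73 = 0b1001001
Split: l1_idx=2, l2_idx=1, offset=1
L1[2] = 2
L2[2][1] = 45
paddr = 45 * 8 + 1 = 361

Answer: 361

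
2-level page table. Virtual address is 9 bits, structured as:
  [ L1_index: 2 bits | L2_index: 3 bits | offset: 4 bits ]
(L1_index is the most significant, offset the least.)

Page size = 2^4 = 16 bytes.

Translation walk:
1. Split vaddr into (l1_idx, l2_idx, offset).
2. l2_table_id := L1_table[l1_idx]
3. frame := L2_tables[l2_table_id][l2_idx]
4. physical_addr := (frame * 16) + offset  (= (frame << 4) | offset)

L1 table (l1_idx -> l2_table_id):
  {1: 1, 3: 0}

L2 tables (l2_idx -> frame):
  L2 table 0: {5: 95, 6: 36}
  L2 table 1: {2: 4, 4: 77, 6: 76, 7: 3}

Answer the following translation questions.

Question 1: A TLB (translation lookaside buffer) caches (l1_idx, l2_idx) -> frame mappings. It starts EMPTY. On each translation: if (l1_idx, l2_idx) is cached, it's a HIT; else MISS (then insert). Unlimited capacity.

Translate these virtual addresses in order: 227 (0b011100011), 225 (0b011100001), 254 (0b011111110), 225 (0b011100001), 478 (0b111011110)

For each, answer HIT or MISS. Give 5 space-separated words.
vaddr=227: (1,6) not in TLB -> MISS, insert
vaddr=225: (1,6) in TLB -> HIT
vaddr=254: (1,7) not in TLB -> MISS, insert
vaddr=225: (1,6) in TLB -> HIT
vaddr=478: (3,5) not in TLB -> MISS, insert

Answer: MISS HIT MISS HIT MISS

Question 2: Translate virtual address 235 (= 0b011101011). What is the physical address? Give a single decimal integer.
vaddr = 235 = 0b011101011
Split: l1_idx=1, l2_idx=6, offset=11
L1[1] = 1
L2[1][6] = 76
paddr = 76 * 16 + 11 = 1227

Answer: 1227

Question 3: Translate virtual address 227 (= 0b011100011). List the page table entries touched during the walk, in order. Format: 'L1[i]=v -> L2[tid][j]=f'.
Answer: L1[1]=1 -> L2[1][6]=76

Derivation:
vaddr = 227 = 0b011100011
Split: l1_idx=1, l2_idx=6, offset=3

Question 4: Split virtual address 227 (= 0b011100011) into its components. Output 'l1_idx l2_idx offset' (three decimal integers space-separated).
vaddr = 227 = 0b011100011
  top 2 bits -> l1_idx = 1
  next 3 bits -> l2_idx = 6
  bottom 4 bits -> offset = 3

Answer: 1 6 3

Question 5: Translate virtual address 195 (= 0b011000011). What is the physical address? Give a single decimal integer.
Answer: 1235

Derivation:
vaddr = 195 = 0b011000011
Split: l1_idx=1, l2_idx=4, offset=3
L1[1] = 1
L2[1][4] = 77
paddr = 77 * 16 + 3 = 1235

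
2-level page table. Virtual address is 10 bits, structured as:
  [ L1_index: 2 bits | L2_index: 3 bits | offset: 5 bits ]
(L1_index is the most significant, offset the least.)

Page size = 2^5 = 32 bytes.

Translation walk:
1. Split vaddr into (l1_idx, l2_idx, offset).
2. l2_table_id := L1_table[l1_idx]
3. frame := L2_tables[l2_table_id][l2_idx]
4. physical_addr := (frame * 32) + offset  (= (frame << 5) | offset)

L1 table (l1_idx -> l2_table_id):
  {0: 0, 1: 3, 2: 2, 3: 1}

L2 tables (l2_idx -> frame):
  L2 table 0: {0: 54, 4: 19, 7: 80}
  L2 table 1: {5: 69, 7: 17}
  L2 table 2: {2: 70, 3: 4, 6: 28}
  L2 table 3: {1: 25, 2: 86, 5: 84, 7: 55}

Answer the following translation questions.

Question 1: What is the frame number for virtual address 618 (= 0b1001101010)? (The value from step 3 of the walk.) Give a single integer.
Answer: 4

Derivation:
vaddr = 618: l1_idx=2, l2_idx=3
L1[2] = 2; L2[2][3] = 4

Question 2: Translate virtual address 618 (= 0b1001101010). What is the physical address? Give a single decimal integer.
Answer: 138

Derivation:
vaddr = 618 = 0b1001101010
Split: l1_idx=2, l2_idx=3, offset=10
L1[2] = 2
L2[2][3] = 4
paddr = 4 * 32 + 10 = 138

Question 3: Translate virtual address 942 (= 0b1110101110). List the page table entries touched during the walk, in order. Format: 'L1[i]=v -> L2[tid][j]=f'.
vaddr = 942 = 0b1110101110
Split: l1_idx=3, l2_idx=5, offset=14

Answer: L1[3]=1 -> L2[1][5]=69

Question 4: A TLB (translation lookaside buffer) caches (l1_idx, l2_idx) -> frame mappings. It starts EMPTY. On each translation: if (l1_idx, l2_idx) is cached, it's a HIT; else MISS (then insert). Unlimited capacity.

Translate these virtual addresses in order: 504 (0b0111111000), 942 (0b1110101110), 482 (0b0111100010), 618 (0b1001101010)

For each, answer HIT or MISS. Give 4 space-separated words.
Answer: MISS MISS HIT MISS

Derivation:
vaddr=504: (1,7) not in TLB -> MISS, insert
vaddr=942: (3,5) not in TLB -> MISS, insert
vaddr=482: (1,7) in TLB -> HIT
vaddr=618: (2,3) not in TLB -> MISS, insert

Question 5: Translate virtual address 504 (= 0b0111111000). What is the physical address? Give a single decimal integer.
Answer: 1784

Derivation:
vaddr = 504 = 0b0111111000
Split: l1_idx=1, l2_idx=7, offset=24
L1[1] = 3
L2[3][7] = 55
paddr = 55 * 32 + 24 = 1784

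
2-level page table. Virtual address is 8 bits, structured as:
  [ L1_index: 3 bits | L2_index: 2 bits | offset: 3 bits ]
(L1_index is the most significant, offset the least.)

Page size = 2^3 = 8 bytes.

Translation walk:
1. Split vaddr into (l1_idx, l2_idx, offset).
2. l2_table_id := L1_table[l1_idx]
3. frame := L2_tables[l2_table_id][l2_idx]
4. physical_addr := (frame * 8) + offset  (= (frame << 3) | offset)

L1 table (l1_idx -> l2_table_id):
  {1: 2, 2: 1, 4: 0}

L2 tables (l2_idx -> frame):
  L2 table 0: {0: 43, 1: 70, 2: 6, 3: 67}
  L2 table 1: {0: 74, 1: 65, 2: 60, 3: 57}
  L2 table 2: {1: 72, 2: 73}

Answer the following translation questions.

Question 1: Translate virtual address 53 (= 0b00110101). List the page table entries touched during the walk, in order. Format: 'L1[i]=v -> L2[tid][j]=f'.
vaddr = 53 = 0b00110101
Split: l1_idx=1, l2_idx=2, offset=5

Answer: L1[1]=2 -> L2[2][2]=73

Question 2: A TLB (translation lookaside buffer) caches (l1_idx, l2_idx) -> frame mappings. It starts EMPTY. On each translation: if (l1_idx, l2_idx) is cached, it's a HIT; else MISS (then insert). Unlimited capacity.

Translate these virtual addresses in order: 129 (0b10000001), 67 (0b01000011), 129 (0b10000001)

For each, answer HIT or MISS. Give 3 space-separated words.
vaddr=129: (4,0) not in TLB -> MISS, insert
vaddr=67: (2,0) not in TLB -> MISS, insert
vaddr=129: (4,0) in TLB -> HIT

Answer: MISS MISS HIT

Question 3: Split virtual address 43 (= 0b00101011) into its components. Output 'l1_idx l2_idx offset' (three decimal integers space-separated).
Answer: 1 1 3

Derivation:
vaddr = 43 = 0b00101011
  top 3 bits -> l1_idx = 1
  next 2 bits -> l2_idx = 1
  bottom 3 bits -> offset = 3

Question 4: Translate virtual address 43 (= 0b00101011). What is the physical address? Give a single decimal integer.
Answer: 579

Derivation:
vaddr = 43 = 0b00101011
Split: l1_idx=1, l2_idx=1, offset=3
L1[1] = 2
L2[2][1] = 72
paddr = 72 * 8 + 3 = 579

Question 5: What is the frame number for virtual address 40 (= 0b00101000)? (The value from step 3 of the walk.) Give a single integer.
vaddr = 40: l1_idx=1, l2_idx=1
L1[1] = 2; L2[2][1] = 72

Answer: 72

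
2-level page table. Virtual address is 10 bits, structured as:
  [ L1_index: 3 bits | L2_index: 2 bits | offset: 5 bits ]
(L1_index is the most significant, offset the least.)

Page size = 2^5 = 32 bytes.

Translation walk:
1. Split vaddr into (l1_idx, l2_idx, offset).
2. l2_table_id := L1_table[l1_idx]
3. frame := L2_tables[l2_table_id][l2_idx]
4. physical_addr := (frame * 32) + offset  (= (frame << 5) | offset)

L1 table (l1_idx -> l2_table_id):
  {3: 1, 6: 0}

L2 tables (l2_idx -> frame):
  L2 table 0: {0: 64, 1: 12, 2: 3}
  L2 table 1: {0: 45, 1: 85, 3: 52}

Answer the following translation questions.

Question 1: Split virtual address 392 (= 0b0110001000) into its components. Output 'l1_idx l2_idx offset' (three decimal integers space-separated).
vaddr = 392 = 0b0110001000
  top 3 bits -> l1_idx = 3
  next 2 bits -> l2_idx = 0
  bottom 5 bits -> offset = 8

Answer: 3 0 8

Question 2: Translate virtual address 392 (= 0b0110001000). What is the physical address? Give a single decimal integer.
Answer: 1448

Derivation:
vaddr = 392 = 0b0110001000
Split: l1_idx=3, l2_idx=0, offset=8
L1[3] = 1
L2[1][0] = 45
paddr = 45 * 32 + 8 = 1448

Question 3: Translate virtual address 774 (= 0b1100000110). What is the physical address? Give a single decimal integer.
Answer: 2054

Derivation:
vaddr = 774 = 0b1100000110
Split: l1_idx=6, l2_idx=0, offset=6
L1[6] = 0
L2[0][0] = 64
paddr = 64 * 32 + 6 = 2054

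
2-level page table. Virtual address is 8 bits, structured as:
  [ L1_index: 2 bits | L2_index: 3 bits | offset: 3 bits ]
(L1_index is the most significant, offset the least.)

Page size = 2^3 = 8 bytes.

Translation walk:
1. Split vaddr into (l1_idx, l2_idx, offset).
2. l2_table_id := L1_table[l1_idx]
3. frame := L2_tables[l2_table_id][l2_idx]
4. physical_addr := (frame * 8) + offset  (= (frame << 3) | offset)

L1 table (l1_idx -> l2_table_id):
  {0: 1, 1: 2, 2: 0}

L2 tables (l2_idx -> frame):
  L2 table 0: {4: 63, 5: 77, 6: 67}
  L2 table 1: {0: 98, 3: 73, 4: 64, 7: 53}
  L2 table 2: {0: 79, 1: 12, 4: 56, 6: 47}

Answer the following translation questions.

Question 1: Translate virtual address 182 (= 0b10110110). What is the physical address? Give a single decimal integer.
vaddr = 182 = 0b10110110
Split: l1_idx=2, l2_idx=6, offset=6
L1[2] = 0
L2[0][6] = 67
paddr = 67 * 8 + 6 = 542

Answer: 542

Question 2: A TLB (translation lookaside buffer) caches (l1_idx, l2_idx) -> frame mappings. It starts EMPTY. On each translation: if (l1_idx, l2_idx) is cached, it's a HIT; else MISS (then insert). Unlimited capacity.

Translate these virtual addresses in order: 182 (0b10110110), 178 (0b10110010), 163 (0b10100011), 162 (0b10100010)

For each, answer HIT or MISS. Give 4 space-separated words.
Answer: MISS HIT MISS HIT

Derivation:
vaddr=182: (2,6) not in TLB -> MISS, insert
vaddr=178: (2,6) in TLB -> HIT
vaddr=163: (2,4) not in TLB -> MISS, insert
vaddr=162: (2,4) in TLB -> HIT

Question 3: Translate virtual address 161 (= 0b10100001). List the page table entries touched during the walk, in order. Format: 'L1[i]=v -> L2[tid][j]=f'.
Answer: L1[2]=0 -> L2[0][4]=63

Derivation:
vaddr = 161 = 0b10100001
Split: l1_idx=2, l2_idx=4, offset=1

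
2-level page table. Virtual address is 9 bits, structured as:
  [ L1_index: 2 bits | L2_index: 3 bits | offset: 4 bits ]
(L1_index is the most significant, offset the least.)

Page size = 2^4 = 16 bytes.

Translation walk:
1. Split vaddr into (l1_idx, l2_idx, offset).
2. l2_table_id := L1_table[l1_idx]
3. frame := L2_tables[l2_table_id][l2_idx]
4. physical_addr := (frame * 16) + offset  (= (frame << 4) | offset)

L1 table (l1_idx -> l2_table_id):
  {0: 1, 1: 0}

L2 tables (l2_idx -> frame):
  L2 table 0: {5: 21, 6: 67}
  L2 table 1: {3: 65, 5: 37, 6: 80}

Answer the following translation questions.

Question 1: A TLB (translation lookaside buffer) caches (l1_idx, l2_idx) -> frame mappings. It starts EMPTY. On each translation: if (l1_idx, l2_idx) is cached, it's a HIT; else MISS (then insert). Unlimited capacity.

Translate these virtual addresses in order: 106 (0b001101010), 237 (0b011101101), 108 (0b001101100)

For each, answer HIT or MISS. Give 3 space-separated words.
vaddr=106: (0,6) not in TLB -> MISS, insert
vaddr=237: (1,6) not in TLB -> MISS, insert
vaddr=108: (0,6) in TLB -> HIT

Answer: MISS MISS HIT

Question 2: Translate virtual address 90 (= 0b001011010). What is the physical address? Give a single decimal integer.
vaddr = 90 = 0b001011010
Split: l1_idx=0, l2_idx=5, offset=10
L1[0] = 1
L2[1][5] = 37
paddr = 37 * 16 + 10 = 602

Answer: 602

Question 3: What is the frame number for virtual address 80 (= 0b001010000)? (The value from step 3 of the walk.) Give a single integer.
vaddr = 80: l1_idx=0, l2_idx=5
L1[0] = 1; L2[1][5] = 37

Answer: 37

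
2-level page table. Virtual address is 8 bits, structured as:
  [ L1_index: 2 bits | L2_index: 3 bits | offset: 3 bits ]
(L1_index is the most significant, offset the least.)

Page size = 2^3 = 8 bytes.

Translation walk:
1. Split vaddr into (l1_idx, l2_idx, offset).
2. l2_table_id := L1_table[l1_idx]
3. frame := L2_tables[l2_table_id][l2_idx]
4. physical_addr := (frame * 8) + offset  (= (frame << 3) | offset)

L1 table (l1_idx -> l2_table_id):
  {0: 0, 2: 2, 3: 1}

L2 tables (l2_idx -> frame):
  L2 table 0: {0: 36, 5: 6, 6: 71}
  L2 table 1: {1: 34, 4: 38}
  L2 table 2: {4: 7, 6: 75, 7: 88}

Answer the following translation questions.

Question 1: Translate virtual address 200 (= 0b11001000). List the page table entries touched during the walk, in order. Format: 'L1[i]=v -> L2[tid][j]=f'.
vaddr = 200 = 0b11001000
Split: l1_idx=3, l2_idx=1, offset=0

Answer: L1[3]=1 -> L2[1][1]=34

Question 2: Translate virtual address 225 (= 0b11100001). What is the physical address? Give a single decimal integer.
vaddr = 225 = 0b11100001
Split: l1_idx=3, l2_idx=4, offset=1
L1[3] = 1
L2[1][4] = 38
paddr = 38 * 8 + 1 = 305

Answer: 305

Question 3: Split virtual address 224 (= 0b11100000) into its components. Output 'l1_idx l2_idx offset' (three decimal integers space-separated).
Answer: 3 4 0

Derivation:
vaddr = 224 = 0b11100000
  top 2 bits -> l1_idx = 3
  next 3 bits -> l2_idx = 4
  bottom 3 bits -> offset = 0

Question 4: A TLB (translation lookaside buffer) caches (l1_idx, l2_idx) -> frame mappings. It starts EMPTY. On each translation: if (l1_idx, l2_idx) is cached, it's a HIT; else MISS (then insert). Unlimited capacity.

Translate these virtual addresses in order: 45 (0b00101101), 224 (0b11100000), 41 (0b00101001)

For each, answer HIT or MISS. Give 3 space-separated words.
Answer: MISS MISS HIT

Derivation:
vaddr=45: (0,5) not in TLB -> MISS, insert
vaddr=224: (3,4) not in TLB -> MISS, insert
vaddr=41: (0,5) in TLB -> HIT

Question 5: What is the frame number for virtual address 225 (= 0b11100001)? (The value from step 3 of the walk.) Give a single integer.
Answer: 38

Derivation:
vaddr = 225: l1_idx=3, l2_idx=4
L1[3] = 1; L2[1][4] = 38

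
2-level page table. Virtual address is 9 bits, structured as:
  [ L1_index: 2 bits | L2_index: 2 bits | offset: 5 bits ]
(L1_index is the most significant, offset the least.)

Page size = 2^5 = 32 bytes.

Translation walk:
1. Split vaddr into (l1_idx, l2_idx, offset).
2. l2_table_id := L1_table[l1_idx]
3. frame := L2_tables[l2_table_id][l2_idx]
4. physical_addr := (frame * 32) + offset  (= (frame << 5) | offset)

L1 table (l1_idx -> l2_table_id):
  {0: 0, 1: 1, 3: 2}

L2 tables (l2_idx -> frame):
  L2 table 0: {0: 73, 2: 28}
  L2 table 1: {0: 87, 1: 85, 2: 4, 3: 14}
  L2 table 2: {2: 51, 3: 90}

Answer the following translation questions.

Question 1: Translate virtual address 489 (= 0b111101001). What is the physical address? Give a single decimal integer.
vaddr = 489 = 0b111101001
Split: l1_idx=3, l2_idx=3, offset=9
L1[3] = 2
L2[2][3] = 90
paddr = 90 * 32 + 9 = 2889

Answer: 2889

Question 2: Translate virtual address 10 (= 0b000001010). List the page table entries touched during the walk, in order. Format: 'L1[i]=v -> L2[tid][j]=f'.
Answer: L1[0]=0 -> L2[0][0]=73

Derivation:
vaddr = 10 = 0b000001010
Split: l1_idx=0, l2_idx=0, offset=10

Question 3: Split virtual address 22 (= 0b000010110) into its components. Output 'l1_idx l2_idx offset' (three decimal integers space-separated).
Answer: 0 0 22

Derivation:
vaddr = 22 = 0b000010110
  top 2 bits -> l1_idx = 0
  next 2 bits -> l2_idx = 0
  bottom 5 bits -> offset = 22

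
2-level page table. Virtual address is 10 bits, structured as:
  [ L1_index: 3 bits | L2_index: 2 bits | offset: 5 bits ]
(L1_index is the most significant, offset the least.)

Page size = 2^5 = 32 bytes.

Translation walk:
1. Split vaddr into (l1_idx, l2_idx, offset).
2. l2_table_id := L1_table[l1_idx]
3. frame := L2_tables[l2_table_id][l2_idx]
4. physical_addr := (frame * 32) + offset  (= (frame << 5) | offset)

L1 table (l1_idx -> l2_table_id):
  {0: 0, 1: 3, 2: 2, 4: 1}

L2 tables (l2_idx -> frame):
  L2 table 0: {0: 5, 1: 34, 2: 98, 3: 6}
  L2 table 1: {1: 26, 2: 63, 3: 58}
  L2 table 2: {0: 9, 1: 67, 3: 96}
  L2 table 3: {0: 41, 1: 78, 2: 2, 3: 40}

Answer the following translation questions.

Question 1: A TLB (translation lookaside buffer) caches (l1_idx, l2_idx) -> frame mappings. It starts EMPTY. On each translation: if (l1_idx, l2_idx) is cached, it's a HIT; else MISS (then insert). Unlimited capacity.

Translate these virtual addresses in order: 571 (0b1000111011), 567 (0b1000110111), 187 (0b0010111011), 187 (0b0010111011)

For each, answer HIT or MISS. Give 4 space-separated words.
vaddr=571: (4,1) not in TLB -> MISS, insert
vaddr=567: (4,1) in TLB -> HIT
vaddr=187: (1,1) not in TLB -> MISS, insert
vaddr=187: (1,1) in TLB -> HIT

Answer: MISS HIT MISS HIT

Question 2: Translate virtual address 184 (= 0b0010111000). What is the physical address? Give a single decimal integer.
Answer: 2520

Derivation:
vaddr = 184 = 0b0010111000
Split: l1_idx=1, l2_idx=1, offset=24
L1[1] = 3
L2[3][1] = 78
paddr = 78 * 32 + 24 = 2520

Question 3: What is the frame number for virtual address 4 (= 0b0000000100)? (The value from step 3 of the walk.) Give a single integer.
Answer: 5

Derivation:
vaddr = 4: l1_idx=0, l2_idx=0
L1[0] = 0; L2[0][0] = 5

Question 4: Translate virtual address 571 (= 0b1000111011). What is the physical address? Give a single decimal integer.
vaddr = 571 = 0b1000111011
Split: l1_idx=4, l2_idx=1, offset=27
L1[4] = 1
L2[1][1] = 26
paddr = 26 * 32 + 27 = 859

Answer: 859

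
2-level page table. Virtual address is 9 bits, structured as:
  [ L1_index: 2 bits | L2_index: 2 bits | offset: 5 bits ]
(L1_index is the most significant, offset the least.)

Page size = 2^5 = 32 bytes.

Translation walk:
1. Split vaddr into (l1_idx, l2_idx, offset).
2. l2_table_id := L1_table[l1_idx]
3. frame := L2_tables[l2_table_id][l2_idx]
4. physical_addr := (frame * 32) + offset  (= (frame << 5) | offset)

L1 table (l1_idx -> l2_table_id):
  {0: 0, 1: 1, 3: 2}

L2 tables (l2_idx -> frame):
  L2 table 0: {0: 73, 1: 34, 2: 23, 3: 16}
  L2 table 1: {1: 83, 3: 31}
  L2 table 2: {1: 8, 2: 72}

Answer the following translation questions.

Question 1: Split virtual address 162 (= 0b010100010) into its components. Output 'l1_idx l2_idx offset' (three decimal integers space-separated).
Answer: 1 1 2

Derivation:
vaddr = 162 = 0b010100010
  top 2 bits -> l1_idx = 1
  next 2 bits -> l2_idx = 1
  bottom 5 bits -> offset = 2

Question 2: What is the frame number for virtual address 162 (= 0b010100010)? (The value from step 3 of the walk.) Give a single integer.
Answer: 83

Derivation:
vaddr = 162: l1_idx=1, l2_idx=1
L1[1] = 1; L2[1][1] = 83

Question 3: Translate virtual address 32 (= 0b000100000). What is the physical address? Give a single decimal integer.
Answer: 1088

Derivation:
vaddr = 32 = 0b000100000
Split: l1_idx=0, l2_idx=1, offset=0
L1[0] = 0
L2[0][1] = 34
paddr = 34 * 32 + 0 = 1088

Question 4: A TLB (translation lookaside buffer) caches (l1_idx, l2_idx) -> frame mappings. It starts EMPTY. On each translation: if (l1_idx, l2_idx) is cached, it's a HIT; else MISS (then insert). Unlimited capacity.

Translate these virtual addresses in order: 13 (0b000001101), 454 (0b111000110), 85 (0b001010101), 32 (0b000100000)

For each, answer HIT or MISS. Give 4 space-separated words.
Answer: MISS MISS MISS MISS

Derivation:
vaddr=13: (0,0) not in TLB -> MISS, insert
vaddr=454: (3,2) not in TLB -> MISS, insert
vaddr=85: (0,2) not in TLB -> MISS, insert
vaddr=32: (0,1) not in TLB -> MISS, insert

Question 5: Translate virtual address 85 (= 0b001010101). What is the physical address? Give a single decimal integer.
Answer: 757

Derivation:
vaddr = 85 = 0b001010101
Split: l1_idx=0, l2_idx=2, offset=21
L1[0] = 0
L2[0][2] = 23
paddr = 23 * 32 + 21 = 757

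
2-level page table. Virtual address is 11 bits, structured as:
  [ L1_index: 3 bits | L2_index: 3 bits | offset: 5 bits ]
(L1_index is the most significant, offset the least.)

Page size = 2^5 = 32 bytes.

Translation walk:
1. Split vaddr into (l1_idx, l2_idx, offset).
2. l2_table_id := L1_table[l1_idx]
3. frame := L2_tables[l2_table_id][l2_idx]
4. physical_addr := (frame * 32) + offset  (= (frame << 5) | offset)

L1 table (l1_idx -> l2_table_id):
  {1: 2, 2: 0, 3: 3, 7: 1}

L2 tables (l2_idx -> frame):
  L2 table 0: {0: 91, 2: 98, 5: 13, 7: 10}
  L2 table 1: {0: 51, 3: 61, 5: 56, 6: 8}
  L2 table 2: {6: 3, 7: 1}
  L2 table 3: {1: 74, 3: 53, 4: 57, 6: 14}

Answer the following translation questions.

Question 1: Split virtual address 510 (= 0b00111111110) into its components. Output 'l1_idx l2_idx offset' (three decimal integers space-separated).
Answer: 1 7 30

Derivation:
vaddr = 510 = 0b00111111110
  top 3 bits -> l1_idx = 1
  next 3 bits -> l2_idx = 7
  bottom 5 bits -> offset = 30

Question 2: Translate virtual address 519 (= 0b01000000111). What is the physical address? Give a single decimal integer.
Answer: 2919

Derivation:
vaddr = 519 = 0b01000000111
Split: l1_idx=2, l2_idx=0, offset=7
L1[2] = 0
L2[0][0] = 91
paddr = 91 * 32 + 7 = 2919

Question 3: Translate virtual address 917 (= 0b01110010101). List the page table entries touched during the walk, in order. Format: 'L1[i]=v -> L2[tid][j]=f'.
Answer: L1[3]=3 -> L2[3][4]=57

Derivation:
vaddr = 917 = 0b01110010101
Split: l1_idx=3, l2_idx=4, offset=21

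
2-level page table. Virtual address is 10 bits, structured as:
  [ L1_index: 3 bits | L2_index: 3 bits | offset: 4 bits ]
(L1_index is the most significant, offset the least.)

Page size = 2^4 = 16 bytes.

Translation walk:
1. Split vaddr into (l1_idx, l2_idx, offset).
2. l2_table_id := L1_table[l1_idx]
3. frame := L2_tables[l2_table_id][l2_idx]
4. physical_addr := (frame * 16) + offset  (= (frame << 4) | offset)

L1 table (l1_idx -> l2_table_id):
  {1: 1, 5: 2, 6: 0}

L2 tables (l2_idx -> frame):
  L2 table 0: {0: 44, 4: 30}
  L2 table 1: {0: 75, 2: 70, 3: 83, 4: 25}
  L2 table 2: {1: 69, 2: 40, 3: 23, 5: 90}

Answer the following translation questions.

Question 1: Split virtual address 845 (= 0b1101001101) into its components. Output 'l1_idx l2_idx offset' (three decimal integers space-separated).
Answer: 6 4 13

Derivation:
vaddr = 845 = 0b1101001101
  top 3 bits -> l1_idx = 6
  next 3 bits -> l2_idx = 4
  bottom 4 bits -> offset = 13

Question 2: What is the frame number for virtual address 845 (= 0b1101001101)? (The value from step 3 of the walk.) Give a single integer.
Answer: 30

Derivation:
vaddr = 845: l1_idx=6, l2_idx=4
L1[6] = 0; L2[0][4] = 30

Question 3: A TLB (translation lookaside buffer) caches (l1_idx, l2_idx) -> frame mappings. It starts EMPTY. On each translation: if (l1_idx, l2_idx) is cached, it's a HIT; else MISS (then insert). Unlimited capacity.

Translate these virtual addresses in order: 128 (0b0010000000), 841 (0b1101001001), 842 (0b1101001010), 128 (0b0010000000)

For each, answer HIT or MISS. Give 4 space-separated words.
Answer: MISS MISS HIT HIT

Derivation:
vaddr=128: (1,0) not in TLB -> MISS, insert
vaddr=841: (6,4) not in TLB -> MISS, insert
vaddr=842: (6,4) in TLB -> HIT
vaddr=128: (1,0) in TLB -> HIT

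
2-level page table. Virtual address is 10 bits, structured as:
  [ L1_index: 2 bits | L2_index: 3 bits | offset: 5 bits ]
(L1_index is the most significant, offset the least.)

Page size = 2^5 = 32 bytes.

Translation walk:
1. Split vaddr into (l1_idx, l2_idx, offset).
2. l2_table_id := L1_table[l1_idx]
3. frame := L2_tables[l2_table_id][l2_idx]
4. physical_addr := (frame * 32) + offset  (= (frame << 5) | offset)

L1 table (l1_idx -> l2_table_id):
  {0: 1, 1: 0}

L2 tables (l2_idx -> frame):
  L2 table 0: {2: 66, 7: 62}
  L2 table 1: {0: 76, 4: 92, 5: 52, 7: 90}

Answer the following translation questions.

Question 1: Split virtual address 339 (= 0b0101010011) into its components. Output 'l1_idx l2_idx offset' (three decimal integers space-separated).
vaddr = 339 = 0b0101010011
  top 2 bits -> l1_idx = 1
  next 3 bits -> l2_idx = 2
  bottom 5 bits -> offset = 19

Answer: 1 2 19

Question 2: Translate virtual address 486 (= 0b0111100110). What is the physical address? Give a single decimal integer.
Answer: 1990

Derivation:
vaddr = 486 = 0b0111100110
Split: l1_idx=1, l2_idx=7, offset=6
L1[1] = 0
L2[0][7] = 62
paddr = 62 * 32 + 6 = 1990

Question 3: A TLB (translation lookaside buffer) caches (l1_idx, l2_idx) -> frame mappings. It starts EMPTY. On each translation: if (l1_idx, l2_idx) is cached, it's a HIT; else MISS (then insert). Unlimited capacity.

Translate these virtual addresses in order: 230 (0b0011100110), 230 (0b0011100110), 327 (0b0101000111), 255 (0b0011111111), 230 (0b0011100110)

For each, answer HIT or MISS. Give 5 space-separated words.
Answer: MISS HIT MISS HIT HIT

Derivation:
vaddr=230: (0,7) not in TLB -> MISS, insert
vaddr=230: (0,7) in TLB -> HIT
vaddr=327: (1,2) not in TLB -> MISS, insert
vaddr=255: (0,7) in TLB -> HIT
vaddr=230: (0,7) in TLB -> HIT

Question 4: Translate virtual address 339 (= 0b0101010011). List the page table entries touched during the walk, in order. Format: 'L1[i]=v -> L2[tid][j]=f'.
Answer: L1[1]=0 -> L2[0][2]=66

Derivation:
vaddr = 339 = 0b0101010011
Split: l1_idx=1, l2_idx=2, offset=19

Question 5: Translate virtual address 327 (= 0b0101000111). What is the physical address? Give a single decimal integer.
vaddr = 327 = 0b0101000111
Split: l1_idx=1, l2_idx=2, offset=7
L1[1] = 0
L2[0][2] = 66
paddr = 66 * 32 + 7 = 2119

Answer: 2119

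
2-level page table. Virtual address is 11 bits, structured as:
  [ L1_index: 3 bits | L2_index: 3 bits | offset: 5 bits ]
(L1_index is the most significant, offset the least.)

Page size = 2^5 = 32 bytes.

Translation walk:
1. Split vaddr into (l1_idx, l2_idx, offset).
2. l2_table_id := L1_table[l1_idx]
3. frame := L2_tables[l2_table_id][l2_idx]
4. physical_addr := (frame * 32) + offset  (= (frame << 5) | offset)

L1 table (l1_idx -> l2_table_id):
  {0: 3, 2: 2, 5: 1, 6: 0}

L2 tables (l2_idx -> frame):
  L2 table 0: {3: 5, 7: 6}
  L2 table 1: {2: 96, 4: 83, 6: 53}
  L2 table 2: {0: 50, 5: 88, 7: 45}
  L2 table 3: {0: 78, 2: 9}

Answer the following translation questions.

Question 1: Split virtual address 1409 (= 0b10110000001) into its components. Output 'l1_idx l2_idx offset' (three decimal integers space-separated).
Answer: 5 4 1

Derivation:
vaddr = 1409 = 0b10110000001
  top 3 bits -> l1_idx = 5
  next 3 bits -> l2_idx = 4
  bottom 5 bits -> offset = 1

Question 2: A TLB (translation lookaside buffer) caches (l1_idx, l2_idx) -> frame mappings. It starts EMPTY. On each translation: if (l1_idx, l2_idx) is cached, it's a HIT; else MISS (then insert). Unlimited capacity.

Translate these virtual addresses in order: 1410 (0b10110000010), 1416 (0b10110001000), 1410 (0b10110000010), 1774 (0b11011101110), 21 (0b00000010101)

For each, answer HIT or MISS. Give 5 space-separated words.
vaddr=1410: (5,4) not in TLB -> MISS, insert
vaddr=1416: (5,4) in TLB -> HIT
vaddr=1410: (5,4) in TLB -> HIT
vaddr=1774: (6,7) not in TLB -> MISS, insert
vaddr=21: (0,0) not in TLB -> MISS, insert

Answer: MISS HIT HIT MISS MISS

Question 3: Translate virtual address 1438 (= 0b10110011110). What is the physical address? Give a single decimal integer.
Answer: 2686

Derivation:
vaddr = 1438 = 0b10110011110
Split: l1_idx=5, l2_idx=4, offset=30
L1[5] = 1
L2[1][4] = 83
paddr = 83 * 32 + 30 = 2686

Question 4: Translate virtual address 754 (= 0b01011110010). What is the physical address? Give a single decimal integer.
vaddr = 754 = 0b01011110010
Split: l1_idx=2, l2_idx=7, offset=18
L1[2] = 2
L2[2][7] = 45
paddr = 45 * 32 + 18 = 1458

Answer: 1458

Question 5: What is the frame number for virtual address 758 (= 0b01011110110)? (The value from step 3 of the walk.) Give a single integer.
Answer: 45

Derivation:
vaddr = 758: l1_idx=2, l2_idx=7
L1[2] = 2; L2[2][7] = 45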